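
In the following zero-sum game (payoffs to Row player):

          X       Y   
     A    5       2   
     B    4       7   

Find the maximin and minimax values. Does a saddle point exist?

Maximin = 4, Minimax = 5, Saddle: False

Work:
Row minimums: [2, 4] → maximin = 4
Column maximums: [5, 7] → minimax = 5
No saddle point (maximin ≠ minimax). Mixed strategy needed.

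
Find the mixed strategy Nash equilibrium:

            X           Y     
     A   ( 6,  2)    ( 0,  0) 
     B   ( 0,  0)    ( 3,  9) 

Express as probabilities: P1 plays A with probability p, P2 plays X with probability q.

p = 0.8182, q = 0.3333

Work:
Find probabilities that make opponent indifferent:
P2 chooses q to make P1 indifferent between A and B
P1 chooses p to make P2 indifferent between X and Y
Mixed NE: P1 plays (A: 0.8182, B: 0.1818), P2 plays (X: 0.3333, Y: 0.6667)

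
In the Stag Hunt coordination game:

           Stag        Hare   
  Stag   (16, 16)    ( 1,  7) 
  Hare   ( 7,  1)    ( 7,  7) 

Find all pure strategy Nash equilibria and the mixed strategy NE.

Pure NE: (Stag, Stag) and (Hare, Hare); Mixed NE: p = 0.4, q = 0.4

Work:
Check pure NE:
(Stag, Stag): (16, 16) - no unilateral deviation beneficial
(Hare, Hare): (7, 7) - no unilateral deviation beneficial
Mixed NE: P1 plays Stag with p = 0.4, P2 plays Stag with q = 0.4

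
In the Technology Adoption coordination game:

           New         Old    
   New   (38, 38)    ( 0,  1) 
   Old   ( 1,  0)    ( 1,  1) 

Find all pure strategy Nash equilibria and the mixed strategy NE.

Pure NE: (New, New) and (Old, Old); Mixed NE: p = 0.0263, q = 0.0263

Work:
Check pure NE:
(New, New): (38, 38) - no unilateral deviation beneficial
(Old, Old): (1, 1) - no unilateral deviation beneficial
Mixed NE: P1 plays New with p = 0.0263, P2 plays New with q = 0.0263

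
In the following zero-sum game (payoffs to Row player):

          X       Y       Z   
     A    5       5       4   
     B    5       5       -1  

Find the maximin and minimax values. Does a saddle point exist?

Maximin = 4, Minimax = 4, Saddle: True

Work:
Row minimums: [4, -1] → maximin = 4
Column maximums: [5, 5, 4] → minimax = 4
Saddle point exists! Game value = 4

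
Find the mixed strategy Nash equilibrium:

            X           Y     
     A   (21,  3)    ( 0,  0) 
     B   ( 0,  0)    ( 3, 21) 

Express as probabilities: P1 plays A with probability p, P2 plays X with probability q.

p = 0.875, q = 0.125

Work:
Find probabilities that make opponent indifferent:
P2 chooses q to make P1 indifferent between A and B
P1 chooses p to make P2 indifferent between X and Y
Mixed NE: P1 plays (A: 0.875, B: 0.125), P2 plays (X: 0.125, Y: 0.875)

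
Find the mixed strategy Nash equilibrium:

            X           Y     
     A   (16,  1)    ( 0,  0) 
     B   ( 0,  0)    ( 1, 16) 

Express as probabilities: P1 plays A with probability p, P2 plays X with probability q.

p = 0.9412, q = 0.0588

Work:
Find probabilities that make opponent indifferent:
P2 chooses q to make P1 indifferent between A and B
P1 chooses p to make P2 indifferent between X and Y
Mixed NE: P1 plays (A: 0.9412, B: 0.0588), P2 plays (X: 0.0588, Y: 0.9412)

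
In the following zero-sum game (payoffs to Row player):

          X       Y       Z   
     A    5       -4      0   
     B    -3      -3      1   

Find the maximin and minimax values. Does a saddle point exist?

Maximin = -3, Minimax = -3, Saddle: True

Work:
Row minimums: [-4, -3] → maximin = -3
Column maximums: [5, -3, 1] → minimax = -3
Saddle point exists! Game value = -3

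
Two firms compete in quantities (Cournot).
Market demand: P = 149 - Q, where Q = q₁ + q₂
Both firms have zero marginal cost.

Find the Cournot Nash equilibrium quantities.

q₁* = q₂* = 49.67; P* = 49.67

Work:
Profit: π_i = P·q_i = (a - q_i - q_j)·q_i
FOC: ∂π_i/∂q_i = a - 2q_i - q_j = 0
Reaction function: q_i = (149 - q_j)/2
Symmetry: q* = 149/3 = 49.67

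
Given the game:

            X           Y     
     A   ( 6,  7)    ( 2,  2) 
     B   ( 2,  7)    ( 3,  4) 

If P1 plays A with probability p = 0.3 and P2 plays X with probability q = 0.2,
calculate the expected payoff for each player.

E[P1] = 2.8, E[P2] = 4.12

Work:
E[P1] = p·q·π₁(A,X) + p·(1-q)·π₁(A,Y) + (1-p)·q·π₁(B,X) + (1-p)·(1-q)·π₁(B,Y)
= 0.3·0.2·6 + 0.3·0.8·2 + 0.7·0.2·2 + 0.7·0.8·3
= 2.8

E[P2] = 4.12 (similar calculation)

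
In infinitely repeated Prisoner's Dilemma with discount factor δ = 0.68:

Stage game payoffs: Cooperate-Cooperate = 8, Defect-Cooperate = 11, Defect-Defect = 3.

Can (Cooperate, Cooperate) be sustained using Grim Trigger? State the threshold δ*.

δ* = 0.375; since δ = 0.68 ≥ 0.375, cooperation can be sustained

Work:
For Grim Trigger:
Cooperate forever: 8/(1-δ)
Defect then punished: 11 + 3·δ/(1-δ)
Need: 8/(1-δ) ≥ 11 + 3·δ/(1-δ)
Solving: δ ≥ (T-R)/(T-P) = (11-8)/(11-3) = 0.375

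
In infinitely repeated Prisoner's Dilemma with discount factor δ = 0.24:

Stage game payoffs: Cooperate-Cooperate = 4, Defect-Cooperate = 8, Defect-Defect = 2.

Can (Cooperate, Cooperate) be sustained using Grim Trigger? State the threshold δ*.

δ* = 0.6667; since δ = 0.24 < 0.6667, cooperation cannot be sustained

Work:
For Grim Trigger:
Cooperate forever: 4/(1-δ)
Defect then punished: 8 + 2·δ/(1-δ)
Need: 4/(1-δ) ≥ 8 + 2·δ/(1-δ)
Solving: δ ≥ (T-R)/(T-P) = (8-4)/(8-2) = 0.6667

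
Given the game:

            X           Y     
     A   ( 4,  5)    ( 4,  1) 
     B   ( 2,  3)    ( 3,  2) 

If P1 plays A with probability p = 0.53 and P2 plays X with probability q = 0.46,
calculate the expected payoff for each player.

E[P1] = 3.3138, E[P2] = 2.6614

Work:
E[P1] = p·q·π₁(A,X) + p·(1-q)·π₁(A,Y) + (1-p)·q·π₁(B,X) + (1-p)·(1-q)·π₁(B,Y)
= 0.53·0.46·4 + 0.53·0.54·4 + 0.47·0.46·2 + 0.47·0.54·3
= 3.3138

E[P2] = 2.6614 (similar calculation)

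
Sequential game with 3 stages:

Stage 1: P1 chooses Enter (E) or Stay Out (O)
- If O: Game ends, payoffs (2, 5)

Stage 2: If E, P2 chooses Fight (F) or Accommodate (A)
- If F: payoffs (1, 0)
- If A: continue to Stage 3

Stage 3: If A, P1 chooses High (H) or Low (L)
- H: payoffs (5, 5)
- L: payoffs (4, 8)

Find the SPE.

SPE: (E, A, H); Outcome (5, 5)

Work:
Stage 3: P1 chooses H (5 vs 4)
Stage 2: P2: F->0, A->5 (anticipating H). Choose A
Stage 1: P1: O->2, E->5 (anticipating A, H). Choose E
SPE path: E -> A -> H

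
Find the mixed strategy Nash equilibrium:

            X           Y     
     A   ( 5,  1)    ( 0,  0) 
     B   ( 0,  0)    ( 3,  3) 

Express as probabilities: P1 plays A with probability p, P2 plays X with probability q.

p = 0.75, q = 0.375

Work:
Find probabilities that make opponent indifferent:
P2 chooses q to make P1 indifferent between A and B
P1 chooses p to make P2 indifferent between X and Y
Mixed NE: P1 plays (A: 0.75, B: 0.25), P2 plays (X: 0.375, Y: 0.625)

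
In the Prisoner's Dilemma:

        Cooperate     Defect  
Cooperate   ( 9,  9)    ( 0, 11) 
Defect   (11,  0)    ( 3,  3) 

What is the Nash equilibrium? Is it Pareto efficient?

(Defect, Defect) is NE; not Pareto efficient

Work:
Defect dominates Cooperate for both players:
If P2 cooperates: Defect (11) > Cooperate (9)
If P2 defects: Defect (3) > Cooperate (0)
NE: (Defect, Defect) with payoff (3, 3)
But (Cooperate, Cooperate) = (9, 9) Pareto dominates (3, 3)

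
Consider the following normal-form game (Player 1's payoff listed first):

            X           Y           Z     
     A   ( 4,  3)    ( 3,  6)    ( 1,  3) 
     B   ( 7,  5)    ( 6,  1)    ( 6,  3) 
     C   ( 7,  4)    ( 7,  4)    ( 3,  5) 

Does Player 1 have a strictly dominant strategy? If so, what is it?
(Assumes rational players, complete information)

No strictly dominant strategy exists for Player 1

Work:
A strategy strictly dominates another if it gives a strictly higher payoff against every opponent action. Compare each pair of P1's strategies column-by-column:
  A vs B: [4 vs 7, 3 vs 6, 1 vs 6] → A does not strictly dominate B (column X: 4 ≤ 7)
  A vs C: [4 vs 7, 3 vs 7, 1 vs 3] → A does not strictly dominate C (column X: 4 ≤ 7)
  B vs A: [7 vs 4, 6 vs 3, 6 vs 1] → B strictly dominates A
  B vs C: [7 vs 7, 6 vs 7, 6 vs 3] → B does not strictly dominate C (column X: 7 ≤ 7)
  C vs A: [7 vs 4, 7 vs 3, 3 vs 1] → C strictly dominates A
  C vs B: [7 vs 7, 7 vs 6, 3 vs 6] → C does not strictly dominate B (column X: 7 ≤ 7)
No single strategy strictly dominates all others → no strictly dominant strategy.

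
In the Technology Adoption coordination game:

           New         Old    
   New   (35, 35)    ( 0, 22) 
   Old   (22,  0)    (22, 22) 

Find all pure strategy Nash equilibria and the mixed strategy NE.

Pure NE: (New, New) and (Old, Old); Mixed NE: p = 0.6286, q = 0.6286

Work:
Check pure NE:
(New, New): (35, 35) - no unilateral deviation beneficial
(Old, Old): (22, 22) - no unilateral deviation beneficial
Mixed NE: P1 plays New with p = 0.6286, P2 plays New with q = 0.6286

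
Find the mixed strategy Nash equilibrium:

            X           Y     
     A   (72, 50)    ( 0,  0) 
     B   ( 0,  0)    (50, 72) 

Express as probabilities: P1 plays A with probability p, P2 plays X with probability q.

p = 0.5902, q = 0.4098

Work:
Find probabilities that make opponent indifferent:
P2 chooses q to make P1 indifferent between A and B
P1 chooses p to make P2 indifferent between X and Y
Mixed NE: P1 plays (A: 0.5902, B: 0.4098), P2 plays (X: 0.4098, Y: 0.5902)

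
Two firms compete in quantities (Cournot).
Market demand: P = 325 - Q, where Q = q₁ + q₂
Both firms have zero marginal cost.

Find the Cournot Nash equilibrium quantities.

q₁* = q₂* = 108.33; P* = 108.33

Work:
Profit: π_i = P·q_i = (a - q_i - q_j)·q_i
FOC: ∂π_i/∂q_i = a - 2q_i - q_j = 0
Reaction function: q_i = (325 - q_j)/2
Symmetry: q* = 325/3 = 108.33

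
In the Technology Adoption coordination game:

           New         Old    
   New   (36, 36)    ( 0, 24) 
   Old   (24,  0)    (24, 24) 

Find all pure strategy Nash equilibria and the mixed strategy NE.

Pure NE: (New, New) and (Old, Old); Mixed NE: p = 0.6667, q = 0.6667

Work:
Check pure NE:
(New, New): (36, 36) - no unilateral deviation beneficial
(Old, Old): (24, 24) - no unilateral deviation beneficial
Mixed NE: P1 plays New with p = 0.6667, P2 plays New with q = 0.6667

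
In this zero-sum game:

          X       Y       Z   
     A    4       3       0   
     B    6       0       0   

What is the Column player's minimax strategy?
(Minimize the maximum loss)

Column should play Z, value = 0

Work:
Column player minimizes Row's maximum payoff:
Column X: max payoff to Row = 6
Column Y: max payoff to Row = 3
Column Z: max payoff to Row = 0
Minimum is 0, achieved by column Z.
Minimax strategy: Z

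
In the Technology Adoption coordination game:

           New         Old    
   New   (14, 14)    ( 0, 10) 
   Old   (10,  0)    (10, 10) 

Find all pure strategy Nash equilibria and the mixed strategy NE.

Pure NE: (New, New) and (Old, Old); Mixed NE: p = 0.7143, q = 0.7143

Work:
Check pure NE:
(New, New): (14, 14) - no unilateral deviation beneficial
(Old, Old): (10, 10) - no unilateral deviation beneficial
Mixed NE: P1 plays New with p = 0.7143, P2 plays New with q = 0.7143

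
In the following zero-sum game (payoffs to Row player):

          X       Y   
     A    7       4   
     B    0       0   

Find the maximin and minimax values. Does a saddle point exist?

Maximin = 4, Minimax = 4, Saddle: True

Work:
Row minimums: [4, 0] → maximin = 4
Column maximums: [7, 4] → minimax = 4
Saddle point exists! Game value = 4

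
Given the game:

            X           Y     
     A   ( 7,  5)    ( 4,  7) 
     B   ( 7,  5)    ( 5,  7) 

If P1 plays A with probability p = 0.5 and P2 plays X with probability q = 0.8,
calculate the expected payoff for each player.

E[P1] = 6.5, E[P2] = 5.4

Work:
E[P1] = p·q·π₁(A,X) + p·(1-q)·π₁(A,Y) + (1-p)·q·π₁(B,X) + (1-p)·(1-q)·π₁(B,Y)
= 0.5·0.8·7 + 0.5·0.2·4 + 0.5·0.8·7 + 0.5·0.2·5
= 6.5

E[P2] = 5.4 (similar calculation)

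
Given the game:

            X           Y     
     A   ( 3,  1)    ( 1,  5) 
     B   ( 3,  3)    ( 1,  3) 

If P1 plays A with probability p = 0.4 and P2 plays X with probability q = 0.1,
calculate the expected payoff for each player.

E[P1] = 1.2, E[P2] = 3.64

Work:
E[P1] = p·q·π₁(A,X) + p·(1-q)·π₁(A,Y) + (1-p)·q·π₁(B,X) + (1-p)·(1-q)·π₁(B,Y)
= 0.4·0.1·3 + 0.4·0.9·1 + 0.6·0.1·3 + 0.6·0.9·1
= 1.2

E[P2] = 3.64 (similar calculation)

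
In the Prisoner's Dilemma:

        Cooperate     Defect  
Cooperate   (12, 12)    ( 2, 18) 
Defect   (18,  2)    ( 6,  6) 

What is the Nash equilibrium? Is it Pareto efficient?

(Defect, Defect) is NE; not Pareto efficient

Work:
Defect dominates Cooperate for both players:
If P2 cooperates: Defect (18) > Cooperate (12)
If P2 defects: Defect (6) > Cooperate (2)
NE: (Defect, Defect) with payoff (6, 6)
But (Cooperate, Cooperate) = (12, 12) Pareto dominates (6, 6)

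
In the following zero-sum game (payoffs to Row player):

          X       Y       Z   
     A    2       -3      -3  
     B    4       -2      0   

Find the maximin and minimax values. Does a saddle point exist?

Maximin = -2, Minimax = -2, Saddle: True

Work:
Row minimums: [-3, -2] → maximin = -2
Column maximums: [4, -2, 0] → minimax = -2
Saddle point exists! Game value = -2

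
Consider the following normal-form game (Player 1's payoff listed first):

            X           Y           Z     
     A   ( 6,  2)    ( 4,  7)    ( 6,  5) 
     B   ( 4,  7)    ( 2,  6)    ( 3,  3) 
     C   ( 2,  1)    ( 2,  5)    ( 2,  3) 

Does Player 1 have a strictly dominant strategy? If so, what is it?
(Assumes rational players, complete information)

Yes, Player 1's strictly dominant strategy is A

Work:
A strategy strictly dominates another if it gives a strictly higher payoff against every opponent action. Compare each pair of P1's strategies column-by-column:
  A vs B: [6 vs 4, 4 vs 2, 6 vs 3] → A strictly dominates B
  A vs C: [6 vs 2, 4 vs 2, 6 vs 2] → A strictly dominates C
  B vs A: [4 vs 6, 2 vs 4, 3 vs 6] → B does not strictly dominate A (column X: 4 ≤ 6)
  B vs C: [4 vs 2, 2 vs 2, 3 vs 2] → B does not strictly dominate C (column Y: 2 ≤ 2)
  C vs A: [2 vs 6, 2 vs 4, 2 vs 6] → C does not strictly dominate A (column X: 2 ≤ 6)
  C vs B: [2 vs 4, 2 vs 2, 2 vs 3] → C does not strictly dominate B (column X: 2 ≤ 4)
A strictly dominates every other strategy → strictly dominant.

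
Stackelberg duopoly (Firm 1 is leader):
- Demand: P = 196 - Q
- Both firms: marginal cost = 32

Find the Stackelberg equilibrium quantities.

q₁* (leader) = 82.0, q₂* (follower) = 41.0

Work:
Follower's reaction: q₂ = (a - c - q₁)/2
Leader substitutes: π₁ = q₁·(a - q₁ - (a-c-q₁)/2 - c)
FOC: q₁* = (196 - 32)/2 = 82.00
Then: q₂* = (196 - 32 - 82.0)/2 = 41.00
Leader has first-mover advantage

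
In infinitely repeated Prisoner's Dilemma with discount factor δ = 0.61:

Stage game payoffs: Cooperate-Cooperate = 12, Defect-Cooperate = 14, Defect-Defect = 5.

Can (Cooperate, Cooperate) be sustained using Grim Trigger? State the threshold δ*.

δ* = 0.2222; since δ = 0.61 ≥ 0.2222, cooperation can be sustained

Work:
For Grim Trigger:
Cooperate forever: 12/(1-δ)
Defect then punished: 14 + 5·δ/(1-δ)
Need: 12/(1-δ) ≥ 14 + 5·δ/(1-δ)
Solving: δ ≥ (T-R)/(T-P) = (14-12)/(14-5) = 0.2222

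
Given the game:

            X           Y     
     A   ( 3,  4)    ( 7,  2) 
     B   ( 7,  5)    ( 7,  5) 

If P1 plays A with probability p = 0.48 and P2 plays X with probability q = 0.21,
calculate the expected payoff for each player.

E[P1] = 6.5968, E[P2] = 3.7616

Work:
E[P1] = p·q·π₁(A,X) + p·(1-q)·π₁(A,Y) + (1-p)·q·π₁(B,X) + (1-p)·(1-q)·π₁(B,Y)
= 0.48·0.21·3 + 0.48·0.79·7 + 0.52·0.21·7 + 0.52·0.79·7
= 6.5968

E[P2] = 3.7616 (similar calculation)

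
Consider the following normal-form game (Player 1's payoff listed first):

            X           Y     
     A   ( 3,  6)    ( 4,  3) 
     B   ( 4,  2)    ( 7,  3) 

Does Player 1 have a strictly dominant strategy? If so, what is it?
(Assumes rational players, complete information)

Yes, Player 1's strictly dominant strategy is B

Work:
A strategy strictly dominates another if it gives a strictly higher payoff against every opponent action. Compare each pair of P1's strategies column-by-column:
  A vs B: [3 vs 4, 4 vs 7] → A does not strictly dominate B (column X: 3 ≤ 4)
  B vs A: [4 vs 3, 7 vs 4] → B strictly dominates A
B strictly dominates every other strategy → strictly dominant.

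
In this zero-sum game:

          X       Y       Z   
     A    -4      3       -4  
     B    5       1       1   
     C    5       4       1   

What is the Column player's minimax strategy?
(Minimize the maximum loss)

Column should play Z, value = 1

Work:
Column player minimizes Row's maximum payoff:
Column X: max payoff to Row = 5
Column Y: max payoff to Row = 4
Column Z: max payoff to Row = 1
Minimum is 1, achieved by column Z.
Minimax strategy: Z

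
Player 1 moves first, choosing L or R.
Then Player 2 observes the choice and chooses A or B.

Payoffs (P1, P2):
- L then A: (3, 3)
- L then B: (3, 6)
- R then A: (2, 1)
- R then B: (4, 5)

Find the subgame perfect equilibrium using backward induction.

P1 plays R, P2 plays B after L and B after R; Payoff (4, 5)

Work:
Backward induction:
After L: P2 chooses B → P1 gets 3
After R: P2 chooses B → P1 gets 4
P1 chooses R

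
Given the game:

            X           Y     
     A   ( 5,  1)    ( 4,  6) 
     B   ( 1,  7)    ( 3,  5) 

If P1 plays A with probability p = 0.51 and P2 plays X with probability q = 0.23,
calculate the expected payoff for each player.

E[P1] = 3.4019, E[P2] = 5.1489

Work:
E[P1] = p·q·π₁(A,X) + p·(1-q)·π₁(A,Y) + (1-p)·q·π₁(B,X) + (1-p)·(1-q)·π₁(B,Y)
= 0.51·0.23·5 + 0.51·0.77·4 + 0.49·0.23·1 + 0.49·0.77·3
= 3.4019

E[P2] = 5.1489 (similar calculation)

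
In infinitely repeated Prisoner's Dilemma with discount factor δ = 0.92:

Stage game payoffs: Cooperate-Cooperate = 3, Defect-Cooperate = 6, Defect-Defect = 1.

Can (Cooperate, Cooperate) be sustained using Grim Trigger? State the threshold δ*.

δ* = 0.6; since δ = 0.92 ≥ 0.6, cooperation can be sustained

Work:
For Grim Trigger:
Cooperate forever: 3/(1-δ)
Defect then punished: 6 + 1·δ/(1-δ)
Need: 3/(1-δ) ≥ 6 + 1·δ/(1-δ)
Solving: δ ≥ (T-R)/(T-P) = (6-3)/(6-1) = 0.6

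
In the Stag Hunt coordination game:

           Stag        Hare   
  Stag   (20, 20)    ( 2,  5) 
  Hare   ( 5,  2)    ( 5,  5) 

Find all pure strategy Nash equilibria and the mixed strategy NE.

Pure NE: (Stag, Stag) and (Hare, Hare); Mixed NE: p = 0.1667, q = 0.1667

Work:
Check pure NE:
(Stag, Stag): (20, 20) - no unilateral deviation beneficial
(Hare, Hare): (5, 5) - no unilateral deviation beneficial
Mixed NE: P1 plays Stag with p = 0.1667, P2 plays Stag with q = 0.1667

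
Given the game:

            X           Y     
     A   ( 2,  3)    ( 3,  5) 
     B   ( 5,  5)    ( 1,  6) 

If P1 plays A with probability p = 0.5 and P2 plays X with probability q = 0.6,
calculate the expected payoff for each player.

E[P1] = 2.9, E[P2] = 4.6

Work:
E[P1] = p·q·π₁(A,X) + p·(1-q)·π₁(A,Y) + (1-p)·q·π₁(B,X) + (1-p)·(1-q)·π₁(B,Y)
= 0.5·0.6·2 + 0.5·0.4·3 + 0.5·0.6·5 + 0.5·0.4·1
= 2.9

E[P2] = 4.6 (similar calculation)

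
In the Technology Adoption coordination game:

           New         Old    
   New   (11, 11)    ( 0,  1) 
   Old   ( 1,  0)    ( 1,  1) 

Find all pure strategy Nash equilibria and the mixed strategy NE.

Pure NE: (New, New) and (Old, Old); Mixed NE: p = 0.0909, q = 0.0909

Work:
Check pure NE:
(New, New): (11, 11) - no unilateral deviation beneficial
(Old, Old): (1, 1) - no unilateral deviation beneficial
Mixed NE: P1 plays New with p = 0.0909, P2 plays New with q = 0.0909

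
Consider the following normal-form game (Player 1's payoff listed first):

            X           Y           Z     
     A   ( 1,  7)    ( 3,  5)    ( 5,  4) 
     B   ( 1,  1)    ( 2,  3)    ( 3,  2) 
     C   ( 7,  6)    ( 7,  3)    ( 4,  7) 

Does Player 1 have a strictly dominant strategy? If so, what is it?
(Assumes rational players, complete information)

No strictly dominant strategy exists for Player 1

Work:
A strategy strictly dominates another if it gives a strictly higher payoff against every opponent action. Compare each pair of P1's strategies column-by-column:
  A vs B: [1 vs 1, 3 vs 2, 5 vs 3] → A does not strictly dominate B (column X: 1 ≤ 1)
  A vs C: [1 vs 7, 3 vs 7, 5 vs 4] → A does not strictly dominate C (column X: 1 ≤ 7)
  B vs A: [1 vs 1, 2 vs 3, 3 vs 5] → B does not strictly dominate A (column X: 1 ≤ 1)
  B vs C: [1 vs 7, 2 vs 7, 3 vs 4] → B does not strictly dominate C (column X: 1 ≤ 7)
  C vs A: [7 vs 1, 7 vs 3, 4 vs 5] → C does not strictly dominate A (column Z: 4 ≤ 5)
  C vs B: [7 vs 1, 7 vs 2, 4 vs 3] → C strictly dominates B
No single strategy strictly dominates all others → no strictly dominant strategy.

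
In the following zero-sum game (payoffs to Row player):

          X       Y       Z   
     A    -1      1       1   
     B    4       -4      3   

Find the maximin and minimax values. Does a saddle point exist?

Maximin = -1, Minimax = 1, Saddle: False

Work:
Row minimums: [-1, -4] → maximin = -1
Column maximums: [4, 1, 3] → minimax = 1
No saddle point (maximin ≠ minimax). Mixed strategy needed.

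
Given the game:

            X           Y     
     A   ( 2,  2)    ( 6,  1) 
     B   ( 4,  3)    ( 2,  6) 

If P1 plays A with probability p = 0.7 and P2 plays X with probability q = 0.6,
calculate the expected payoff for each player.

E[P1] = 3.48, E[P2] = 2.38

Work:
E[P1] = p·q·π₁(A,X) + p·(1-q)·π₁(A,Y) + (1-p)·q·π₁(B,X) + (1-p)·(1-q)·π₁(B,Y)
= 0.7·0.6·2 + 0.7·0.4·6 + 0.3·0.6·4 + 0.3·0.4·2
= 3.48

E[P2] = 2.38 (similar calculation)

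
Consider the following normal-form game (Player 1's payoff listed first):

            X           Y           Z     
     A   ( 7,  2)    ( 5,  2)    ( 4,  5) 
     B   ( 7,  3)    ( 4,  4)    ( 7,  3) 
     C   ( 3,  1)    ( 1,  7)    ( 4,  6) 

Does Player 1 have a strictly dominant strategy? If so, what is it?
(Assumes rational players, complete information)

No strictly dominant strategy exists for Player 1

Work:
A strategy strictly dominates another if it gives a strictly higher payoff against every opponent action. Compare each pair of P1's strategies column-by-column:
  A vs B: [7 vs 7, 5 vs 4, 4 vs 7] → A does not strictly dominate B (column X: 7 ≤ 7)
  A vs C: [7 vs 3, 5 vs 1, 4 vs 4] → A does not strictly dominate C (column Z: 4 ≤ 4)
  B vs A: [7 vs 7, 4 vs 5, 7 vs 4] → B does not strictly dominate A (column X: 7 ≤ 7)
  B vs C: [7 vs 3, 4 vs 1, 7 vs 4] → B strictly dominates C
  C vs A: [3 vs 7, 1 vs 5, 4 vs 4] → C does not strictly dominate A (column X: 3 ≤ 7)
  C vs B: [3 vs 7, 1 vs 4, 4 vs 7] → C does not strictly dominate B (column X: 3 ≤ 7)
No single strategy strictly dominates all others → no strictly dominant strategy.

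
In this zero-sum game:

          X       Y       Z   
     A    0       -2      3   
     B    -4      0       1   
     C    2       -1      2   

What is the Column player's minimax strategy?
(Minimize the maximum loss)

Column should play Y, value = 0

Work:
Column player minimizes Row's maximum payoff:
Column X: max payoff to Row = 2
Column Y: max payoff to Row = 0
Column Z: max payoff to Row = 3
Minimum is 0, achieved by column Y.
Minimax strategy: Y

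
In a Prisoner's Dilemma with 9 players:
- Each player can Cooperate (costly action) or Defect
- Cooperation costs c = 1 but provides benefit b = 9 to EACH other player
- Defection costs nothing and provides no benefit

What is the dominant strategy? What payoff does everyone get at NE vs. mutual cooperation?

Dominant: Defect; NE payoff = 0; Coop payoff = 71

Work:
Defect dominates (saves cost c = 1, benefit to others is external)
NE: All defect → everyone gets 0
If all cooperate: each receives (8)×9 - 1 = 71
Social dilemma: 71 > 0 but NE gives 0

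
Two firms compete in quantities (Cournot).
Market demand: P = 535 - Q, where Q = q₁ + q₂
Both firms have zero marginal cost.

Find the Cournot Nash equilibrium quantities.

q₁* = q₂* = 178.33; P* = 178.33

Work:
Profit: π_i = P·q_i = (a - q_i - q_j)·q_i
FOC: ∂π_i/∂q_i = a - 2q_i - q_j = 0
Reaction function: q_i = (535 - q_j)/2
Symmetry: q* = 535/3 = 178.33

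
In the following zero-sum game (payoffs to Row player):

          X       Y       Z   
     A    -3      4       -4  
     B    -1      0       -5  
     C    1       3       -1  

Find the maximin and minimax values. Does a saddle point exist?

Maximin = -1, Minimax = -1, Saddle: True

Work:
Row minimums: [-4, -5, -1] → maximin = -1
Column maximums: [1, 4, -1] → minimax = -1
Saddle point exists! Game value = -1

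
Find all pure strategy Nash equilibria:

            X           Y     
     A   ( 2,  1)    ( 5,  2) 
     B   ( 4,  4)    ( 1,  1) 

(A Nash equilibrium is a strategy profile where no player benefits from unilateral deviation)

Nash equilibrium: (A, Y), (B, X)

Work:
Best responses:
  P1 vs X: payoffs [2, 4] → best response B (payoff 4)
  P1 vs Y: payoffs [5, 1] → best response A (payoff 5)
  P2 vs A: payoffs [1, 2] → best response Y (payoff 2)
  P2 vs B: payoffs [4, 1] → best response X (payoff 4)
Mutual best responses: (A,Y), (B,X) → Nash equilibria.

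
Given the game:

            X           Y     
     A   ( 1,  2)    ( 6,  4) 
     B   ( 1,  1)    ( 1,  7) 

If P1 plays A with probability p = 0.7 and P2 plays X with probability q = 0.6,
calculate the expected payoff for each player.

E[P1] = 2.4, E[P2] = 2.98

Work:
E[P1] = p·q·π₁(A,X) + p·(1-q)·π₁(A,Y) + (1-p)·q·π₁(B,X) + (1-p)·(1-q)·π₁(B,Y)
= 0.7·0.6·1 + 0.7·0.4·6 + 0.3·0.6·1 + 0.3·0.4·1
= 2.4

E[P2] = 2.98 (similar calculation)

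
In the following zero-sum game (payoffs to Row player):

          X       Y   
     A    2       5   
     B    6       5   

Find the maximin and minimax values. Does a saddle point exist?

Maximin = 5, Minimax = 5, Saddle: True

Work:
Row minimums: [2, 5] → maximin = 5
Column maximums: [6, 5] → minimax = 5
Saddle point exists! Game value = 5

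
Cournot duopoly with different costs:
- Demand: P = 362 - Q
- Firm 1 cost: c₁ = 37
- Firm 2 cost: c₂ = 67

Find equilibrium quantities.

q₁* = 118.33, q₂* = 88.33

Work:
Reaction: q₁ = (362 - 37 - q₂)/2
Reaction: q₂ = (362 - 67 - q₁)/2
Solve simultaneously:
q₁* = (362 - 2×37 + 67)/3 = 118.33
q₂* = (362 - 2×67 + 37)/3 = 88.33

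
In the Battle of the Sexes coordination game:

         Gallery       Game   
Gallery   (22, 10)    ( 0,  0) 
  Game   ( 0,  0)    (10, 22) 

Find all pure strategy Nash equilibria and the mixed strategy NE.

Pure NE: (Gallery, Gallery) and (Game, Game); Mixed NE: p = 0.6875, q = 0.3125

Work:
Check pure NE:
(Gallery, Gallery): (22, 10) - no unilateral deviation beneficial
(Game, Game): (10, 22) - no unilateral deviation beneficial
Mixed NE: P1 plays Gallery with p = 0.6875, P2 plays Gallery with q = 0.3125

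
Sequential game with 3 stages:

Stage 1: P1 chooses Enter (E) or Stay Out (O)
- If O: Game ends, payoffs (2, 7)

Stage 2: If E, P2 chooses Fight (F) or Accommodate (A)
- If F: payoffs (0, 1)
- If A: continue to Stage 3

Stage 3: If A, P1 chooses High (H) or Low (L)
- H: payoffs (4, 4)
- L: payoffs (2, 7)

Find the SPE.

SPE: (E, A, H); Outcome (4, 4)

Work:
Stage 3: P1 chooses H (4 vs 2)
Stage 2: P2: F->1, A->4 (anticipating H). Choose A
Stage 1: P1: O->2, E->4 (anticipating A, H). Choose E
SPE path: E -> A -> H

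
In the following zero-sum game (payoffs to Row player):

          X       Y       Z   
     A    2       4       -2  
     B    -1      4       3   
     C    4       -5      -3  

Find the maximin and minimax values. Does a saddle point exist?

Maximin = -1, Minimax = 3, Saddle: False

Work:
Row minimums: [-2, -1, -5] → maximin = -1
Column maximums: [4, 4, 3] → minimax = 3
No saddle point (maximin ≠ minimax). Mixed strategy needed.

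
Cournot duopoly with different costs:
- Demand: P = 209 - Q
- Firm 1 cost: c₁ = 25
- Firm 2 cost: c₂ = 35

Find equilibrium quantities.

q₁* = 64.67, q₂* = 54.67

Work:
Reaction: q₁ = (209 - 25 - q₂)/2
Reaction: q₂ = (209 - 35 - q₁)/2
Solve simultaneously:
q₁* = (209 - 2×25 + 35)/3 = 64.67
q₂* = (209 - 2×35 + 25)/3 = 54.67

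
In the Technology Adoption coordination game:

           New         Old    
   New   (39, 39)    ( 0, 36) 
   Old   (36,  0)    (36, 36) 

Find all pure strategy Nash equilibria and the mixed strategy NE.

Pure NE: (New, New) and (Old, Old); Mixed NE: p = 0.9231, q = 0.9231

Work:
Check pure NE:
(New, New): (39, 39) - no unilateral deviation beneficial
(Old, Old): (36, 36) - no unilateral deviation beneficial
Mixed NE: P1 plays New with p = 0.9231, P2 plays New with q = 0.9231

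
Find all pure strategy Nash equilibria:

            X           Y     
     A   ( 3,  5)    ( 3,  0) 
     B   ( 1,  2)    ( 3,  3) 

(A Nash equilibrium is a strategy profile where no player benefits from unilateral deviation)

Nash equilibrium: (A, X), (B, Y)

Work:
Best responses:
  P1 vs X: payoffs [3, 1] → best response A (payoff 3)
  P1 vs Y: payoffs [3, 3] → best response A/B (payoff 3)
  P2 vs A: payoffs [5, 0] → best response X (payoff 5)
  P2 vs B: payoffs [2, 3] → best response Y (payoff 3)
Mutual best responses: (A,X), (B,Y) → Nash equilibria.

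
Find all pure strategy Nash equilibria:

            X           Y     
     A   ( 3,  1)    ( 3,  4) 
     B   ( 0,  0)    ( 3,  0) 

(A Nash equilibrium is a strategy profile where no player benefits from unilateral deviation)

Nash equilibrium: (A, Y), (B, Y)

Work:
Best responses:
  P1 vs X: payoffs [3, 0] → best response A (payoff 3)
  P1 vs Y: payoffs [3, 3] → best response A/B (payoff 3)
  P2 vs A: payoffs [1, 4] → best response Y (payoff 4)
  P2 vs B: payoffs [0, 0] → best response X/Y (payoff 0)
Mutual best responses: (A,Y), (B,Y) → Nash equilibria.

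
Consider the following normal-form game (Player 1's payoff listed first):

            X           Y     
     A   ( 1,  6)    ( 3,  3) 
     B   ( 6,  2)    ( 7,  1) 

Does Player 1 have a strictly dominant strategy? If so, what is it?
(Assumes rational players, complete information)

Yes, Player 1's strictly dominant strategy is B

Work:
A strategy strictly dominates another if it gives a strictly higher payoff against every opponent action. Compare each pair of P1's strategies column-by-column:
  A vs B: [1 vs 6, 3 vs 7] → A does not strictly dominate B (column X: 1 ≤ 6)
  B vs A: [6 vs 1, 7 vs 3] → B strictly dominates A
B strictly dominates every other strategy → strictly dominant.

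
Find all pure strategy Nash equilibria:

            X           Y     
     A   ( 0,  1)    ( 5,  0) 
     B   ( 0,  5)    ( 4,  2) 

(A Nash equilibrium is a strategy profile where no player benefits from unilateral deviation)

Nash equilibrium: (A, X), (B, X)

Work:
Best responses:
  P1 vs X: payoffs [0, 0] → best response A/B (payoff 0)
  P1 vs Y: payoffs [5, 4] → best response A (payoff 5)
  P2 vs A: payoffs [1, 0] → best response X (payoff 1)
  P2 vs B: payoffs [5, 2] → best response X (payoff 5)
Mutual best responses: (A,X), (B,X) → Nash equilibria.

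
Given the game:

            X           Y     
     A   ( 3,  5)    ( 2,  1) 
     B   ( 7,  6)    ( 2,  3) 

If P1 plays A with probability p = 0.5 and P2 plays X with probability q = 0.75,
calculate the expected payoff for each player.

E[P1] = 4.25, E[P2] = 4.625

Work:
E[P1] = p·q·π₁(A,X) + p·(1-q)·π₁(A,Y) + (1-p)·q·π₁(B,X) + (1-p)·(1-q)·π₁(B,Y)
= 0.5·0.75·3 + 0.5·0.25·2 + 0.5·0.75·7 + 0.5·0.25·2
= 4.25

E[P2] = 4.625 (similar calculation)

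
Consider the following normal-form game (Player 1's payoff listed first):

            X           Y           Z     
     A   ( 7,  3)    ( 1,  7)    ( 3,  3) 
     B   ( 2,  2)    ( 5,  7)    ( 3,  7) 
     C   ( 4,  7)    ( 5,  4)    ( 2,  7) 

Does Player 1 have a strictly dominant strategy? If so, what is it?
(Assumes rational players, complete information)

No strictly dominant strategy exists for Player 1

Work:
A strategy strictly dominates another if it gives a strictly higher payoff against every opponent action. Compare each pair of P1's strategies column-by-column:
  A vs B: [7 vs 2, 1 vs 5, 3 vs 3] → A does not strictly dominate B (column Y: 1 ≤ 5)
  A vs C: [7 vs 4, 1 vs 5, 3 vs 2] → A does not strictly dominate C (column Y: 1 ≤ 5)
  B vs A: [2 vs 7, 5 vs 1, 3 vs 3] → B does not strictly dominate A (column X: 2 ≤ 7)
  B vs C: [2 vs 4, 5 vs 5, 3 vs 2] → B does not strictly dominate C (column X: 2 ≤ 4)
  C vs A: [4 vs 7, 5 vs 1, 2 vs 3] → C does not strictly dominate A (column X: 4 ≤ 7)
  C vs B: [4 vs 2, 5 vs 5, 2 vs 3] → C does not strictly dominate B (column Y: 5 ≤ 5)
No single strategy strictly dominates all others → no strictly dominant strategy.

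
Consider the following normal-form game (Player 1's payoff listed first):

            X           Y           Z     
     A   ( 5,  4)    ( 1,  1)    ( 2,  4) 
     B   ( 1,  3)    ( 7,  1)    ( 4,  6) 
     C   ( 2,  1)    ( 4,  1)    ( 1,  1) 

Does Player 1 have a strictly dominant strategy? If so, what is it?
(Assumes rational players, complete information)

No strictly dominant strategy exists for Player 1

Work:
A strategy strictly dominates another if it gives a strictly higher payoff against every opponent action. Compare each pair of P1's strategies column-by-column:
  A vs B: [5 vs 1, 1 vs 7, 2 vs 4] → A does not strictly dominate B (column Y: 1 ≤ 7)
  A vs C: [5 vs 2, 1 vs 4, 2 vs 1] → A does not strictly dominate C (column Y: 1 ≤ 4)
  B vs A: [1 vs 5, 7 vs 1, 4 vs 2] → B does not strictly dominate A (column X: 1 ≤ 5)
  B vs C: [1 vs 2, 7 vs 4, 4 vs 1] → B does not strictly dominate C (column X: 1 ≤ 2)
  C vs A: [2 vs 5, 4 vs 1, 1 vs 2] → C does not strictly dominate A (column X: 2 ≤ 5)
  C vs B: [2 vs 1, 4 vs 7, 1 vs 4] → C does not strictly dominate B (column Y: 4 ≤ 7)
No single strategy strictly dominates all others → no strictly dominant strategy.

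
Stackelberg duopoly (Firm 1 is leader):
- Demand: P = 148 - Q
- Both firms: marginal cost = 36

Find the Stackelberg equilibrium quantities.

q₁* (leader) = 56.0, q₂* (follower) = 28.0

Work:
Follower's reaction: q₂ = (a - c - q₁)/2
Leader substitutes: π₁ = q₁·(a - q₁ - (a-c-q₁)/2 - c)
FOC: q₁* = (148 - 36)/2 = 56.00
Then: q₂* = (148 - 36 - 56.0)/2 = 28.00
Leader has first-mover advantage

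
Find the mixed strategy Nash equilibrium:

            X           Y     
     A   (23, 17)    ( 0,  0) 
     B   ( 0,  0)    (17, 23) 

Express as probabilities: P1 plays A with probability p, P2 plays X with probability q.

p = 0.575, q = 0.425

Work:
Find probabilities that make opponent indifferent:
P2 chooses q to make P1 indifferent between A and B
P1 chooses p to make P2 indifferent between X and Y
Mixed NE: P1 plays (A: 0.575, B: 0.425), P2 plays (X: 0.425, Y: 0.575)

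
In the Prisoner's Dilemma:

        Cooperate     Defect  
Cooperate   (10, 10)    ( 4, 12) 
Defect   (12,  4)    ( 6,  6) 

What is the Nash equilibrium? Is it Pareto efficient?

(Defect, Defect) is NE; not Pareto efficient

Work:
Defect dominates Cooperate for both players:
If P2 cooperates: Defect (12) > Cooperate (10)
If P2 defects: Defect (6) > Cooperate (4)
NE: (Defect, Defect) with payoff (6, 6)
But (Cooperate, Cooperate) = (10, 10) Pareto dominates (6, 6)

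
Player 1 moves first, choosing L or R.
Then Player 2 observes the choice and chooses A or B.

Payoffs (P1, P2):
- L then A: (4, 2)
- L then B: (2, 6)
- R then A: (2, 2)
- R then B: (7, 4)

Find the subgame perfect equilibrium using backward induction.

P1 plays R, P2 plays B after L and B after R; Payoff (7, 4)

Work:
Backward induction:
After L: P2 chooses B → P1 gets 2
After R: P2 chooses B → P1 gets 7
P1 chooses R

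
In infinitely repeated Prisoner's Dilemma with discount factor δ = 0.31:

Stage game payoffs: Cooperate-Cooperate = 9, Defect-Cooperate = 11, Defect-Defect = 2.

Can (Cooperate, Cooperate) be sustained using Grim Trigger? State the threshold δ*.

δ* = 0.2222; since δ = 0.31 ≥ 0.2222, cooperation can be sustained

Work:
For Grim Trigger:
Cooperate forever: 9/(1-δ)
Defect then punished: 11 + 2·δ/(1-δ)
Need: 9/(1-δ) ≥ 11 + 2·δ/(1-δ)
Solving: δ ≥ (T-R)/(T-P) = (11-9)/(11-2) = 0.2222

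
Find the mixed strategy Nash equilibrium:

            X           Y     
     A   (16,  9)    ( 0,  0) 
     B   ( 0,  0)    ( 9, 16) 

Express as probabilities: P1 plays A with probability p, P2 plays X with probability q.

p = 0.64, q = 0.36

Work:
Find probabilities that make opponent indifferent:
P2 chooses q to make P1 indifferent between A and B
P1 chooses p to make P2 indifferent between X and Y
Mixed NE: P1 plays (A: 0.64, B: 0.36), P2 plays (X: 0.36, Y: 0.64)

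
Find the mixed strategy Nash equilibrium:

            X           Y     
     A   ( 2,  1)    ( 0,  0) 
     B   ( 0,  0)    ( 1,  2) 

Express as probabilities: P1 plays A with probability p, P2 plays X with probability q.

p = 0.6667, q = 0.3333

Work:
Find probabilities that make opponent indifferent:
P2 chooses q to make P1 indifferent between A and B
P1 chooses p to make P2 indifferent between X and Y
Mixed NE: P1 plays (A: 0.6667, B: 0.3333), P2 plays (X: 0.3333, Y: 0.6667)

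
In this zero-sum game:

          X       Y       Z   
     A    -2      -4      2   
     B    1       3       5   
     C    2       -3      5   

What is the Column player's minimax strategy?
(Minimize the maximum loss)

Column should play X, value = 2

Work:
Column player minimizes Row's maximum payoff:
Column X: max payoff to Row = 2
Column Y: max payoff to Row = 3
Column Z: max payoff to Row = 5
Minimum is 2, achieved by column X.
Minimax strategy: X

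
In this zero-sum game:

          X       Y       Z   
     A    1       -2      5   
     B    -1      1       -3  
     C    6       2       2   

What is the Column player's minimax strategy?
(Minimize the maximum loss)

Column should play Y, value = 2

Work:
Column player minimizes Row's maximum payoff:
Column X: max payoff to Row = 6
Column Y: max payoff to Row = 2
Column Z: max payoff to Row = 5
Minimum is 2, achieved by column Y.
Minimax strategy: Y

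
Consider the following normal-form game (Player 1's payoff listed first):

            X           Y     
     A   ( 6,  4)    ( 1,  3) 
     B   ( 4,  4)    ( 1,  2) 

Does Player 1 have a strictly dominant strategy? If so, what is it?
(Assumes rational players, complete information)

No strictly dominant strategy exists for Player 1

Work:
A strategy strictly dominates another if it gives a strictly higher payoff against every opponent action. Compare each pair of P1's strategies column-by-column:
  A vs B: [6 vs 4, 1 vs 1] → A does not strictly dominate B (column Y: 1 ≤ 1)
  B vs A: [4 vs 6, 1 vs 1] → B does not strictly dominate A (column X: 4 ≤ 6)
No single strategy strictly dominates all others → no strictly dominant strategy.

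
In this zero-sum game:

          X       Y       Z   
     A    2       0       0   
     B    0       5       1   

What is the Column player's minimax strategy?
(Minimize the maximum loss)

Column should play Z, value = 1

Work:
Column player minimizes Row's maximum payoff:
Column X: max payoff to Row = 2
Column Y: max payoff to Row = 5
Column Z: max payoff to Row = 1
Minimum is 1, achieved by column Z.
Minimax strategy: Z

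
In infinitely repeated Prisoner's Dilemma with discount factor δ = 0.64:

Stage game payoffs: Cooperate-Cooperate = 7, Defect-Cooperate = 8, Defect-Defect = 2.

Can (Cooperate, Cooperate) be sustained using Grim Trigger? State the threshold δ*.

δ* = 0.1667; since δ = 0.64 ≥ 0.1667, cooperation can be sustained

Work:
For Grim Trigger:
Cooperate forever: 7/(1-δ)
Defect then punished: 8 + 2·δ/(1-δ)
Need: 7/(1-δ) ≥ 8 + 2·δ/(1-δ)
Solving: δ ≥ (T-R)/(T-P) = (8-7)/(8-2) = 0.1667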